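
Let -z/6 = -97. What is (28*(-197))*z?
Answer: -3210312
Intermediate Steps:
z = 582 (z = -6*(-97) = 582)
(28*(-197))*z = (28*(-197))*582 = -5516*582 = -3210312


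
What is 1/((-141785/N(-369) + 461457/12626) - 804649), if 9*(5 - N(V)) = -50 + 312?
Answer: -391406/312628484657 ≈ -1.2520e-6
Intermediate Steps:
N(V) = -217/9 (N(V) = 5 - (-50 + 312)/9 = 5 - ⅑*262 = 5 - 262/9 = -217/9)
1/((-141785/N(-369) + 461457/12626) - 804649) = 1/((-141785/(-217/9) + 461457/12626) - 804649) = 1/((-141785*(-9/217) + 461457*(1/12626)) - 804649) = 1/((182295/31 + 461457/12626) - 804649) = 1/(2315961837/391406 - 804649) = 1/(-312628484657/391406) = -391406/312628484657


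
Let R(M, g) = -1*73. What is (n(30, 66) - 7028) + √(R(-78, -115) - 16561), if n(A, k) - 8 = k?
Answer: -6954 + I*√16634 ≈ -6954.0 + 128.97*I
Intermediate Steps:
R(M, g) = -73
n(A, k) = 8 + k
(n(30, 66) - 7028) + √(R(-78, -115) - 16561) = ((8 + 66) - 7028) + √(-73 - 16561) = (74 - 7028) + √(-16634) = -6954 + I*√16634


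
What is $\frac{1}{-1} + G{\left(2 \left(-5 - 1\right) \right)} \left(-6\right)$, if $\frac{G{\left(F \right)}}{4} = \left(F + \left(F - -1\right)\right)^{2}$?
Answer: $-12697$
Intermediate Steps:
$G{\left(F \right)} = 4 \left(1 + 2 F\right)^{2}$ ($G{\left(F \right)} = 4 \left(F + \left(F - -1\right)\right)^{2} = 4 \left(F + \left(F + 1\right)\right)^{2} = 4 \left(F + \left(1 + F\right)\right)^{2} = 4 \left(1 + 2 F\right)^{2}$)
$\frac{1}{-1} + G{\left(2 \left(-5 - 1\right) \right)} \left(-6\right) = \frac{1}{-1} + 4 \left(1 + 2 \cdot 2 \left(-5 - 1\right)\right)^{2} \left(-6\right) = -1 + 4 \left(1 + 2 \cdot 2 \left(-6\right)\right)^{2} \left(-6\right) = -1 + 4 \left(1 + 2 \left(-12\right)\right)^{2} \left(-6\right) = -1 + 4 \left(1 - 24\right)^{2} \left(-6\right) = -1 + 4 \left(-23\right)^{2} \left(-6\right) = -1 + 4 \cdot 529 \left(-6\right) = -1 + 2116 \left(-6\right) = -1 - 12696 = -12697$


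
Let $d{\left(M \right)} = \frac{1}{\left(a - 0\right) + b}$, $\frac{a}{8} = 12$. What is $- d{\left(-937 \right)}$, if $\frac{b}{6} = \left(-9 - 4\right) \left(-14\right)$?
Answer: $- \frac{1}{1188} \approx -0.00084175$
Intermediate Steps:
$a = 96$ ($a = 8 \cdot 12 = 96$)
$b = 1092$ ($b = 6 \left(-9 - 4\right) \left(-14\right) = 6 \left(\left(-13\right) \left(-14\right)\right) = 6 \cdot 182 = 1092$)
$d{\left(M \right)} = \frac{1}{1188}$ ($d{\left(M \right)} = \frac{1}{\left(96 - 0\right) + 1092} = \frac{1}{\left(96 + 0\right) + 1092} = \frac{1}{96 + 1092} = \frac{1}{1188}$)
$- d{\left(-937 \right)} = \left(-1\right) \frac{1}{1188} = - \frac{1}{1188}$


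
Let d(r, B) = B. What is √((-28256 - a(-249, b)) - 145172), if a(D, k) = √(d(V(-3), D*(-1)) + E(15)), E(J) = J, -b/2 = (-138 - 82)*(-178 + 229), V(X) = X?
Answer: √(-173428 - 2*√66) ≈ 416.47*I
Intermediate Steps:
b = 22440 (b = -2*(-138 - 82)*(-178 + 229) = -(-440)*51 = -2*(-11220) = 22440)
a(D, k) = √(15 - D) (a(D, k) = √(D*(-1) + 15) = √(-D + 15) = √(15 - D))
√((-28256 - a(-249, b)) - 145172) = √((-28256 - √(15 - 1*(-249))) - 145172) = √((-28256 - √(15 + 249)) - 145172) = √((-28256 - √264) - 145172) = √((-28256 - 2*√66) - 145172) = √(-173428 - 2*√66)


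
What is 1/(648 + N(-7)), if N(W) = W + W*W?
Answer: 1/690 ≈ 0.0014493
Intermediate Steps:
N(W) = W + W²
1/(648 + N(-7)) = 1/(648 - 7*(1 - 7)) = 1/(648 - 7*(-6)) = 1/(648 + 42) = 1/690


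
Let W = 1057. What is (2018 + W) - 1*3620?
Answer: -545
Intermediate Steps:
(2018 + W) - 1*3620 = (2018 + 1057) - 1*3620 = 3075 - 3620 = -545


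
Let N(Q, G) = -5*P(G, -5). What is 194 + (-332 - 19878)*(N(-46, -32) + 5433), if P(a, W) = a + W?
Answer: -113539586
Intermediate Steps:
P(a, W) = W + a
N(Q, G) = 25 - 5*G (N(Q, G) = -5*(-5 + G) = 25 - 5*G)
194 + (-332 - 19878)*(N(-46, -32) + 5433) = 194 + (-332 - 19878)*((25 - 5*(-32)) + 5433) = 194 - 20210*((25 + 160) + 5433) = 194 - 20210*(185 + 5433) = 194 - 20210*5618 = 194 - 113539780 = -113539586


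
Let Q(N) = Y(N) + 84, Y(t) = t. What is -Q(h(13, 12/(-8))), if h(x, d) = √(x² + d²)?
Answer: -84 - √685/2 ≈ -97.086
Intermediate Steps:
h(x, d) = √(d² + x²)
Q(N) = 84 + N (Q(N) = N + 84 = 84 + N)
-Q(h(13, 12/(-8))) = -(84 + √((12/(-8))² + 13²)) = -(84 + √((12*(-⅛))² + 169)) = -(84 + √((-3/2)² + 169)) = -(84 + √(9/4 + 169)) = -(84 + √(685/4)) = -(84 + √685/2) = -84 - √685/2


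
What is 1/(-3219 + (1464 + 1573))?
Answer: -1/182 ≈ -0.0054945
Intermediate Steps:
1/(-3219 + (1464 + 1573)) = 1/(-3219 + 3037) = 1/(-182) = -1/182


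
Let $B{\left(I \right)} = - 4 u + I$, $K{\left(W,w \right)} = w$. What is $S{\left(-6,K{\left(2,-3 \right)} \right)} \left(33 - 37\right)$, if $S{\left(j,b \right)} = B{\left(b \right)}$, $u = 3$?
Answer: $60$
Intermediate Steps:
$B{\left(I \right)} = -12 + I$ ($B{\left(I \right)} = \left(-4\right) 3 + I = -12 + I$)
$S{\left(j,b \right)} = -12 + b$
$S{\left(-6,K{\left(2,-3 \right)} \right)} \left(33 - 37\right) = \left(-12 - 3\right) \left(33 - 37\right) = \left(-15\right) \left(-4\right) = 60$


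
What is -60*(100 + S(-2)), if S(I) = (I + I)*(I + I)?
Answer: -6960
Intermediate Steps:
S(I) = 4*I**2 (S(I) = (2*I)*(2*I) = 4*I**2)
-60*(100 + S(-2)) = -60*(100 + 4*(-2)**2) = -60*(100 + 4*4) = -60*(100 + 16) = -60*116 = -6960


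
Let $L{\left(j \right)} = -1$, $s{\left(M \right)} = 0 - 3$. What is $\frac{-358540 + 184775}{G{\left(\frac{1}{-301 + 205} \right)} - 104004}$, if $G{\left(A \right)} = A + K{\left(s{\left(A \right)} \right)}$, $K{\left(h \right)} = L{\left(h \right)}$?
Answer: $\frac{16681440}{9984481} \approx 1.6707$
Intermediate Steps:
$s{\left(M \right)} = -3$
$K{\left(h \right)} = -1$
$G{\left(A \right)} = -1 + A$ ($G{\left(A \right)} = A - 1 = -1 + A$)
$\frac{-358540 + 184775}{G{\left(\frac{1}{-301 + 205} \right)} - 104004} = \frac{-358540 + 184775}{\left(-1 + \frac{1}{-301 + 205}\right) - 104004} = - \frac{173765}{\left(-1 + \frac{1}{-96}\right) - 104004} = - \frac{173765}{\left(-1 - \frac{1}{96}\right) - 104004} = - \frac{173765}{- \frac{97}{96} - 104004} = - \frac{173765}{- \frac{9984481}{96}} = \left(-173765\right) \left(- \frac{96}{9984481}\right) = \frac{16681440}{9984481}$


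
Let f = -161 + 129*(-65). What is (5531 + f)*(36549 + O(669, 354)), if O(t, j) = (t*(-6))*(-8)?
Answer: -207012915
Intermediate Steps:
O(t, j) = 48*t (O(t, j) = -6*t*(-8) = 48*t)
f = -8546 (f = -161 - 8385 = -8546)
(5531 + f)*(36549 + O(669, 354)) = (5531 - 8546)*(36549 + 48*669) = -3015*(36549 + 32112) = -3015*68661 = -207012915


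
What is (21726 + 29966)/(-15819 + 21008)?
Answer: 51692/5189 ≈ 9.9618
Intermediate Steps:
(21726 + 29966)/(-15819 + 21008) = 51692/5189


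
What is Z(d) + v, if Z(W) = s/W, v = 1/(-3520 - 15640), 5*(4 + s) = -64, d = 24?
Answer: -13413/19160 ≈ -0.70005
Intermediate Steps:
s = -84/5 (s = -4 + (1/5)*(-64) = -4 - 64/5 = -84/5 ≈ -16.800)
v = -1/19160 (v = 1/(-19160) = -1/19160 ≈ -5.2192e-5)
Z(W) = -84/(5*W)
Z(d) + v = -84/5/24 - 1/19160 = -84/5*1/24 - 1/19160 = -7/10 - 1/19160 = -13413/19160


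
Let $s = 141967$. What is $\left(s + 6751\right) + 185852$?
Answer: $334570$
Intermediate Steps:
$\left(s + 6751\right) + 185852 = \left(141967 + 6751\right) + 185852 = 148718 + 185852 = 334570$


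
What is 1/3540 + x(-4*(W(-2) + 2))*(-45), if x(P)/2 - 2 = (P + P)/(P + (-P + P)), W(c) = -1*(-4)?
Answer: -1274399/3540 ≈ -360.00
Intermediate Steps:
W(c) = 4
x(P) = 8 (x(P) = 4 + 2*((P + P)/(P + (-P + P))) = 4 + 2*((2*P)/(P + 0)) = 4 + 2*((2*P)/P) = 4 + 2*2 = 4 + 4 = 8)
1/3540 + x(-4*(W(-2) + 2))*(-45) = 1/3540 + 8*(-45) = 1/3540 - 360 = -1274399/3540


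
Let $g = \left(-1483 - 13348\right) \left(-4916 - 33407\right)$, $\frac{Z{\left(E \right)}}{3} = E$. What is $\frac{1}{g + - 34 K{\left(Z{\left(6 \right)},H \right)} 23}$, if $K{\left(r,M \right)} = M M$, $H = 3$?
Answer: $\frac{1}{568361375} \approx 1.7594 \cdot 10^{-9}$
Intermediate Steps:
$Z{\left(E \right)} = 3 E$
$K{\left(r,M \right)} = M^{2}$
$g = 568368413$ ($g = - 14831 \left(-4916 - 33407\right) = \left(-14831\right) \left(-38323\right) = 568368413$)
$\frac{1}{g + - 34 K{\left(Z{\left(6 \right)},H \right)} 23} = \frac{1}{568368413 + - 34 \cdot 3^{2} \cdot 23} = \frac{1}{568368413 + \left(-34\right) 9 \cdot 23} = \frac{1}{568368413 - 7038} = \frac{1}{568361375}$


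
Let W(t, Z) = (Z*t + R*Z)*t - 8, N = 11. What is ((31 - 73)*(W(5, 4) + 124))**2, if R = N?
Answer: 335329344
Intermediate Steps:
R = 11
W(t, Z) = -8 + t*(11*Z + Z*t) (W(t, Z) = (Z*t + 11*Z)*t - 8 = (11*Z + Z*t)*t - 8 = t*(11*Z + Z*t) - 8 = -8 + t*(11*Z + Z*t))
((31 - 73)*(W(5, 4) + 124))**2 = ((31 - 73)*((-8 + 4*5**2 + 11*4*5) + 124))**2 = (-42*((-8 + 4*25 + 220) + 124))**2 = (-42*((-8 + 100 + 220) + 124))**2 = (-42*(312 + 124))**2 = (-42*436)**2 = (-18312)**2 = 335329344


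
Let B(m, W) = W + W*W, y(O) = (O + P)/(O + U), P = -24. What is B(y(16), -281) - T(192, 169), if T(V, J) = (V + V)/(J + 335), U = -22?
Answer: 1652264/21 ≈ 78679.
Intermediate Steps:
y(O) = (-24 + O)/(-22 + O) (y(O) = (O - 24)/(O - 22) = (-24 + O)/(-22 + O))
B(m, W) = W + W²
T(V, J) = 2*V/(335 + J) (T(V, J) = (2*V)/(335 + J) = 2*V/(335 + J))
B(y(16), -281) - T(192, 169) = -281*(1 - 281) - 2*192/(335 + 169) = -281*(-280) - 2*192/504 = 78680 - 2*192/504 = 78680 - 1*16/21 = 78680 - 16/21 = 1652264/21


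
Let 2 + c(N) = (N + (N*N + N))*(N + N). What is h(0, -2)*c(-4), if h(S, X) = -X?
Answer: -132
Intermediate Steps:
c(N) = -2 + 2*N*(N**2 + 2*N) (c(N) = -2 + (N + (N*N + N))*(N + N) = -2 + (N + (N**2 + N))*(2*N) = -2 + (N + (N + N**2))*(2*N) = -2 + (N**2 + 2*N)*(2*N) = -2 + 2*N*(N**2 + 2*N))
h(0, -2)*c(-4) = (-1*(-2))*(-2 + 2*(-4)**3 + 4*(-4)**2) = 2*(-2 + 2*(-64) + 4*16) = 2*(-2 - 128 + 64) = 2*(-66) = -132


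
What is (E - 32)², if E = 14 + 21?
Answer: 9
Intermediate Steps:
E = 35
(E - 32)² = (35 - 32)² = 3² = 9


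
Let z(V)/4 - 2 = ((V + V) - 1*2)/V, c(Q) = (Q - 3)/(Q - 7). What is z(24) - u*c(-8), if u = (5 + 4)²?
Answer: -656/15 ≈ -43.733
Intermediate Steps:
u = 81 (u = 9² = 81)
c(Q) = (-3 + Q)/(-7 + Q)
z(V) = 8 + 4*(-2 + 2*V)/V (z(V) = 8 + 4*(((V + V) - 1*2)/V) = 8 + 4*((2*V - 2)/V) = 8 + 4*((-2 + 2*V)/V) = 8 + 4*(-2 + 2*V)/V)
z(24) - u*c(-8) = (16 - 8/24) - 81*(-3 - 8)/(-7 - 8) = (16 - 8*1/24) - 81*-11/(-15) = (16 - ⅓) - 81*(-1/15*(-11)) = 47/3 - 81*11/15 = 47/3 - 1*297/5 = 47/3 - 297/5 = -656/15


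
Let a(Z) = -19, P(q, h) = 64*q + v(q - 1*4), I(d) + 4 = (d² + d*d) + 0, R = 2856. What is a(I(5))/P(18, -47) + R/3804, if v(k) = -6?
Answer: 266725/363282 ≈ 0.73421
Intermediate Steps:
I(d) = -4 + 2*d² (I(d) = -4 + ((d² + d*d) + 0) = -4 + ((d² + d²) + 0) = -4 + (2*d² + 0) = -4 + 2*d²)
P(q, h) = -6 + 64*q (P(q, h) = 64*q - 6 = -6 + 64*q)
a(I(5))/P(18, -47) + R/3804 = -19/(-6 + 64*18) + 2856/3804 = -19/(-6 + 1152) + 2856*(1/3804) = -19/1146 + 238/317 = 266725/363282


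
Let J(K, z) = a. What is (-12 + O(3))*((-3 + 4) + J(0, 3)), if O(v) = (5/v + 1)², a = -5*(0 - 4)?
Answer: -308/3 ≈ -102.67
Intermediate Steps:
a = 20 (a = -5*(-4) = 20)
J(K, z) = 20
O(v) = (1 + 5/v)²
(-12 + O(3))*((-3 + 4) + J(0, 3)) = (-12 + (5 + 3)²/3²)*((-3 + 4) + 20) = (-12 + (⅑)*8²)*(1 + 20) = (-12 + (⅑)*64)*21 = (-12 + 64/9)*21 = -44/9*21 = -308/3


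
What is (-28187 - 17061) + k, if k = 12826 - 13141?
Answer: -45563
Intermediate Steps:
k = -315
(-28187 - 17061) + k = (-28187 - 17061) - 315 = -45248 - 315 = -45563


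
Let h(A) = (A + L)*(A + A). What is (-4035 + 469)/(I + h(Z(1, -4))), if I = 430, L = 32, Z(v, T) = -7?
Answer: -1783/40 ≈ -44.575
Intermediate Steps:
h(A) = 2*A*(32 + A) (h(A) = (A + 32)*(A + A) = (32 + A)*(2*A) = 2*A*(32 + A))
(-4035 + 469)/(I + h(Z(1, -4))) = (-4035 + 469)/(430 + 2*(-7)*(32 - 7)) = -3566/(430 + 2*(-7)*25) = -3566/(430 - 350) = -3566/80 = -3566*1/80 = -1783/40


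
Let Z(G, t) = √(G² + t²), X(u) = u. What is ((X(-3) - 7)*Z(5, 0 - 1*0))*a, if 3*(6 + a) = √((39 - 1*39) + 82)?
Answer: 300 - 50*√82/3 ≈ 149.08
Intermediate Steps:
a = -6 + √82/3 (a = -6 + √((39 - 1*39) + 82)/3 = -6 + √((39 - 39) + 82)/3 = -6 + √(0 + 82)/3 = -6 + √82/3 ≈ -2.9815)
((X(-3) - 7)*Z(5, 0 - 1*0))*a = ((-3 - 7)*√(5² + (0 - 1*0)²))*(-6 + √82/3) = (-10*√(25 + (0 + 0)²))*(-6 + √82/3) = (-10*√(25 + 0²))*(-6 + √82/3) = (-10*√(25 + 0))*(-6 + √82/3) = (-10*√25)*(-6 + √82/3) = (-10*5)*(-6 + √82/3) = -50*(-6 + √82/3) = 300 - 50*√82/3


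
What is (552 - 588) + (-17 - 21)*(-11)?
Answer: 382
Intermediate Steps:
(552 - 588) + (-17 - 21)*(-11) = -36 - 38*(-11) = -36 + 418 = 382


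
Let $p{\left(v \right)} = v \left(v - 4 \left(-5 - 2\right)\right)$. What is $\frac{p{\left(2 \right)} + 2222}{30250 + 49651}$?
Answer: $\frac{2282}{79901} \approx 0.02856$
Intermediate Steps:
$p{\left(v \right)} = v \left(28 + v\right)$ ($p{\left(v \right)} = v \left(v - -28\right) = v \left(v + 28\right) = v \left(28 + v\right)$)
$\frac{p{\left(2 \right)} + 2222}{30250 + 49651} = \frac{2 \left(28 + 2\right) + 2222}{30250 + 49651} = \frac{2 \cdot 30 + 2222}{79901} = \left(60 + 2222\right) \frac{1}{79901} = 2282 \cdot \frac{1}{79901} = \frac{2282}{79901}$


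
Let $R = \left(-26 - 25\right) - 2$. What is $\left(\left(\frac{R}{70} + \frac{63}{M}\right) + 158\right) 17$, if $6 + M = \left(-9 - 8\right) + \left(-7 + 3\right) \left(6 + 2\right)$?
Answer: $\frac{408663}{154} \approx 2653.7$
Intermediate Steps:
$R = -53$ ($R = -51 - 2 = -53$)
$M = -55$ ($M = -6 + \left(\left(-9 - 8\right) + \left(-7 + 3\right) \left(6 + 2\right)\right) = -6 - 49 = -55$)
$\left(\left(\frac{R}{70} + \frac{63}{M}\right) + 158\right) 17 = \left(\left(- \frac{53}{70} + \frac{63}{-55}\right) + 158\right) 17 = \left(\left(\left(-53\right) \frac{1}{70} + 63 \left(- \frac{1}{55}\right)\right) + 158\right) 17 = \left(\left(- \frac{53}{70} - \frac{63}{55}\right) + 158\right) 17 = \left(- \frac{293}{154} + 158\right) 17 = \frac{24039}{154} \cdot 17 = \frac{408663}{154}$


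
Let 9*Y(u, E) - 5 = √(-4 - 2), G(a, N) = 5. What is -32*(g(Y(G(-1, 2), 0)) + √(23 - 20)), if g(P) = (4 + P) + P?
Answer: -1472/9 - 32*√3 - 64*I*√6/9 ≈ -218.98 - 17.419*I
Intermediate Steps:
Y(u, E) = 5/9 + I*√6/9 (Y(u, E) = 5/9 + √(-4 - 2)/9 = 5/9 + √(-6)/9 = 5/9 + (I*√6)/9 = 5/9 + I*√6/9)
g(P) = 4 + 2*P
-32*(g(Y(G(-1, 2), 0)) + √(23 - 20)) = -32*((4 + 2*(5/9 + I*√6/9)) + √(23 - 20)) = -32*((4 + (10/9 + 2*I*√6/9)) + √3) = -32*((46/9 + 2*I*√6/9) + √3) = -32*(46/9 + √3 + 2*I*√6/9) = -1472/9 - 32*√3 - 64*I*√6/9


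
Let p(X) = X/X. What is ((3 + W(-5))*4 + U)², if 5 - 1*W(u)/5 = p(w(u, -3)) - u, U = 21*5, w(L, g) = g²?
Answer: 9409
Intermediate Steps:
p(X) = 1
U = 105
W(u) = 20 + 5*u (W(u) = 25 - 5*(1 - u) = 25 + (-5 + 5*u) = 20 + 5*u)
((3 + W(-5))*4 + U)² = ((3 + (20 + 5*(-5)))*4 + 105)² = ((3 + (20 - 25))*4 + 105)² = ((3 - 5)*4 + 105)² = (-2*4 + 105)² = (-8 + 105)² = 97² = 9409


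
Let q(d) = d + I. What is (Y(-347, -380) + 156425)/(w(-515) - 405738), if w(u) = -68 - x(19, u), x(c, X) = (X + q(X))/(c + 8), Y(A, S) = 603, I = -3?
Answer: -4239756/10955729 ≈ -0.38699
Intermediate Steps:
q(d) = -3 + d (q(d) = d - 3 = -3 + d)
x(c, X) = (-3 + 2*X)/(8 + c) (x(c, X) = (X + (-3 + X))/(c + 8) = (-3 + 2*X)/(8 + c))
w(u) = -611/9 - 2*u/27 (w(u) = -68 - (-3 + 2*u)/(8 + 19) = -68 - (-3 + 2*u)/27 = -68 - (-⅑ + 2*u/27) = -68 + (⅑ - 2*u/27) = -611/9 - 2*u/27)
(Y(-347, -380) + 156425)/(w(-515) - 405738) = (603 + 156425)/((-611/9 - 2/27*(-515)) - 405738) = 157028/((-611/9 + 1030/27) - 405738) = 157028/(-803/27 - 405738) = 157028/(-10955729/27) = 157028*(-27/10955729) = -4239756/10955729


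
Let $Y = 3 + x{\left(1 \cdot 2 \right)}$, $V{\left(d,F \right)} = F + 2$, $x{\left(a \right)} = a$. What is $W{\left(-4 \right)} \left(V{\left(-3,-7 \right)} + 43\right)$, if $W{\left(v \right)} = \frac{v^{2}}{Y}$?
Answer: $\frac{608}{5} \approx 121.6$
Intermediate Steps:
$V{\left(d,F \right)} = 2 + F$
$Y = 5$ ($Y = 3 + 1 \cdot 2 = 3 + 2 = 5$)
$W{\left(v \right)} = \frac{v^{2}}{5}$
$W{\left(-4 \right)} \left(V{\left(-3,-7 \right)} + 43\right) = \frac{\left(-4\right)^{2}}{5} \left(\left(2 - 7\right) + 43\right) = \frac{1}{5} \cdot 16 \left(-5 + 43\right) = \frac{16}{5} \cdot 38 = \frac{608}{5}$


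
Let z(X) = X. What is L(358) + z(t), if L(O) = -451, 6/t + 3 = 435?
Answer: -32471/72 ≈ -450.99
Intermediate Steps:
t = 1/72 (t = 6/(-3 + 435) = 6/432 = 6*(1/432) = 1/72 ≈ 0.013889)
L(358) + z(t) = -451 + 1/72 = -32471/72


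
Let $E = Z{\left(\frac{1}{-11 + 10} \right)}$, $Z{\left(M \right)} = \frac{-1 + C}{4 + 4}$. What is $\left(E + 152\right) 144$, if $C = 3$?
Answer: $21924$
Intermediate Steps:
$Z{\left(M \right)} = \frac{1}{4}$ ($Z{\left(M \right)} = \frac{-1 + 3}{4 + 4} = \frac{2}{8} = 2 \cdot \frac{1}{8} = \frac{1}{4}$)
$E = \frac{1}{4} \approx 0.25$
$\left(E + 152\right) 144 = \left(\frac{1}{4} + 152\right) 144 = \frac{609}{4} \cdot 144 = 21924$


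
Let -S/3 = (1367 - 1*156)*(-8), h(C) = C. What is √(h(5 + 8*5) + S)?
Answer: √29109 ≈ 170.61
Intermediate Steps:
S = 29064 (S = -3*(1367 - 1*156)*(-8) = -3*(1367 - 156)*(-8) = -3633*(-8) = -3*(-9688) = 29064)
√(h(5 + 8*5) + S) = √((5 + 8*5) + 29064) = √((5 + 40) + 29064) = √(45 + 29064) = √29109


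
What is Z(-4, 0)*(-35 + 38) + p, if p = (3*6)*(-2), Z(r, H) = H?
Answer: -36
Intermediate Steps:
p = -36 (p = 18*(-2) = -36)
Z(-4, 0)*(-35 + 38) + p = 0*(-35 + 38) - 36 = 0*3 - 36 = 0 - 36 = -36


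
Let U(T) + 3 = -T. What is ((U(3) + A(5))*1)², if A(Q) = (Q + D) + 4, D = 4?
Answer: 49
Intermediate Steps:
A(Q) = 8 + Q (A(Q) = (Q + 4) + 4 = (4 + Q) + 4 = 8 + Q)
U(T) = -3 - T
((U(3) + A(5))*1)² = (((-3 - 1*3) + (8 + 5))*1)² = (((-3 - 3) + 13)*1)² = ((-6 + 13)*1)² = (7*1)² = 7² = 49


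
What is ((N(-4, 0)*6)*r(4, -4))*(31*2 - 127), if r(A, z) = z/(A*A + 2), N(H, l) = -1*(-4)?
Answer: 1040/3 ≈ 346.67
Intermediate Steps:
N(H, l) = 4
r(A, z) = z/(2 + A²) (r(A, z) = z/(A² + 2) = z/(2 + A²))
((N(-4, 0)*6)*r(4, -4))*(31*2 - 127) = ((4*6)*(-4/(2 + 4²)))*(31*2 - 127) = (24*(-4/(2 + 16)))*(62 - 127) = (24*(-4/18))*(-65) = (24*(-4*1/18))*(-65) = (24*(-2/9))*(-65) = -16/3*(-65) = 1040/3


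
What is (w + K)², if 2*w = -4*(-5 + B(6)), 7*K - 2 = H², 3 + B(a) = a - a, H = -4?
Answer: 16900/49 ≈ 344.90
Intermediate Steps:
B(a) = -3 (B(a) = -3 + (a - a) = -3 + 0 = -3)
K = 18/7 (K = 2/7 + (⅐)*(-4)² = 2/7 + (⅐)*16 = 2/7 + 16/7 = 18/7 ≈ 2.5714)
w = 16 (w = (-4*(-5 - 3))/2 = (-4*(-8))/2 = (½)*32 = 16)
(w + K)² = (16 + 18/7)² = (130/7)² = 16900/49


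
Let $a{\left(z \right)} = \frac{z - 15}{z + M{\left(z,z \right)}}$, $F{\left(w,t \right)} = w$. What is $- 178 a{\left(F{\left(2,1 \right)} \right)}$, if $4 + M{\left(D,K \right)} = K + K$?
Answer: $1157$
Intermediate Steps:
$M{\left(D,K \right)} = -4 + 2 K$ ($M{\left(D,K \right)} = -4 + \left(K + K\right) = -4 + 2 K$)
$a{\left(z \right)} = \frac{-15 + z}{-4 + 3 z}$ ($a{\left(z \right)} = \frac{z - 15}{z + \left(-4 + 2 z\right)} = \frac{-15 + z}{-4 + 3 z}$)
$- 178 a{\left(F{\left(2,1 \right)} \right)} = - 178 \frac{-15 + 2}{-4 + 3 \cdot 2} = - 178 \frac{1}{-4 + 6} \left(-13\right) = - 178 \cdot \frac{1}{2} \left(-13\right) = \left(-178\right) \left(- \frac{13}{2}\right) = 1157$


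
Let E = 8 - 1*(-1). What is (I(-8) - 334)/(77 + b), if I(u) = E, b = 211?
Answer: -325/288 ≈ -1.1285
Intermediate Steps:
E = 9 (E = 8 + 1 = 9)
I(u) = 9
(I(-8) - 334)/(77 + b) = (9 - 334)/(77 + 211) = -325/288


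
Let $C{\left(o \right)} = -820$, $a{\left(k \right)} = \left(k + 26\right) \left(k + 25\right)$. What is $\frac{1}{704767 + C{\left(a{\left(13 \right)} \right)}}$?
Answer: $\frac{1}{703947} \approx 1.4206 \cdot 10^{-6}$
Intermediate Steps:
$a{\left(k \right)} = \left(25 + k\right) \left(26 + k\right)$ ($a{\left(k \right)} = \left(26 + k\right) \left(25 + k\right) = \left(25 + k\right) \left(26 + k\right)$)
$\frac{1}{704767 + C{\left(a{\left(13 \right)} \right)}} = \frac{1}{704767 - 820} = \frac{1}{703947}$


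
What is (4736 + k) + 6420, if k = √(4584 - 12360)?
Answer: 11156 + 36*I*√6 ≈ 11156.0 + 88.182*I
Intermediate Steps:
k = 36*I*√6 (k = √(-7776) = 36*I*√6 ≈ 88.182*I)
(4736 + k) + 6420 = (4736 + 36*I*√6) + 6420 = 11156 + 36*I*√6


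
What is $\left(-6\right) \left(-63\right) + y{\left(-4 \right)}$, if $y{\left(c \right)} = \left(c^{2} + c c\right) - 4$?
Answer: $406$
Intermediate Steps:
$y{\left(c \right)} = -4 + 2 c^{2}$ ($y{\left(c \right)} = \left(c^{2} + c^{2}\right) - 4 = 2 c^{2} - 4 = -4 + 2 c^{2}$)
$\left(-6\right) \left(-63\right) + y{\left(-4 \right)} = \left(-6\right) \left(-63\right) - \left(4 - 2 \left(-4\right)^{2}\right) = 378 + \left(-4 + 2 \cdot 16\right) = 378 + \left(-4 + 32\right) = 378 + 28 = 406$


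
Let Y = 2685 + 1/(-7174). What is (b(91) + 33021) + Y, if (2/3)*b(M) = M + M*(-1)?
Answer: 256154843/7174 ≈ 35706.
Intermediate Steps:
b(M) = 0 (b(M) = 3*(M + M*(-1))/2 = 3*(M - M)/2 = (3/2)*0 = 0)
Y = 19262189/7174 (Y = 2685 - 1/7174 = 19262189/7174 ≈ 2685.0)
(b(91) + 33021) + Y = (0 + 33021) + 19262189/7174 = 33021 + 19262189/7174 = 256154843/7174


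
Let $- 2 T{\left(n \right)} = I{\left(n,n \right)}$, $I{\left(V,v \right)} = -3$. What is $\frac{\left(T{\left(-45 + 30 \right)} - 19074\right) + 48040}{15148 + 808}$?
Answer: $\frac{57935}{31912} \approx 1.8155$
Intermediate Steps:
$T{\left(n \right)} = \frac{3}{2}$ ($T{\left(n \right)} = \left(- \frac{1}{2}\right) \left(-3\right) = \frac{3}{2}$)
$\frac{\left(T{\left(-45 + 30 \right)} - 19074\right) + 48040}{15148 + 808} = \frac{\left(\frac{3}{2} - 19074\right) + 48040}{15148 + 808} = \frac{- \frac{38145}{2} + 48040}{15956} = \frac{57935}{2} \cdot \frac{1}{15956} = \frac{57935}{31912}$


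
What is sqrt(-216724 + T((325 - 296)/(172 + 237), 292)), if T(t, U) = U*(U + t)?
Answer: 4*I*sqrt(1374206053)/409 ≈ 362.55*I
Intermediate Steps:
sqrt(-216724 + T((325 - 296)/(172 + 237), 292)) = sqrt(-216724 + 292*(292 + (325 - 296)/(172 + 237))) = sqrt(-216724 + 292*(292 + 29/409)) = sqrt(-216724 + 292*(119457/409)) = sqrt(-216724 + 34881444/409) = sqrt(-53758672/409) = 4*I*sqrt(1374206053)/409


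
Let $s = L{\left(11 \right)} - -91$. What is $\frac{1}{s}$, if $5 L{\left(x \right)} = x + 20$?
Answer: $\frac{5}{486} \approx 0.010288$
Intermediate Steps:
$L{\left(x \right)} = 4 + \frac{x}{5}$ ($L{\left(x \right)} = \frac{x + 20}{5} = \frac{20 + x}{5} = 4 + \frac{x}{5}$)
$s = \frac{486}{5}$ ($s = \left(4 + \frac{1}{5} \cdot 11\right) - -91 = \left(4 + \frac{11}{5}\right) + 91 = \frac{31}{5} + 91 = \frac{486}{5} \approx 97.2$)
$\frac{1}{s} = \frac{1}{\frac{486}{5}} = \frac{5}{486}$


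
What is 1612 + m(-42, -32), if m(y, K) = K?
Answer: 1580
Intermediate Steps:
1612 + m(-42, -32) = 1612 - 32 = 1580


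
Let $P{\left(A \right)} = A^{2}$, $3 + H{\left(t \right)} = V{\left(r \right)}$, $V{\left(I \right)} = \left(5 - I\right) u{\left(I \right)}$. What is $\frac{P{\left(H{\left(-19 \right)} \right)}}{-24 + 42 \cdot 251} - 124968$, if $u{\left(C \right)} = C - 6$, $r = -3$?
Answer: $- \frac{438135933}{3506} \approx -1.2497 \cdot 10^{5}$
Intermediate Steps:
$u{\left(C \right)} = -6 + C$ ($u{\left(C \right)} = C - 6 = -6 + C$)
$V{\left(I \right)} = \left(-6 + I\right) \left(5 - I\right)$ ($V{\left(I \right)} = \left(5 - I\right) \left(-6 + I\right) = \left(-6 + I\right) \left(5 - I\right)$)
$H{\left(t \right)} = -75$ ($H{\left(t \right)} = -3 - \left(-6 - 3\right) \left(-5 - 3\right) = -3 - \left(-9\right) \left(-8\right) = -3 - 72 = -75$)
$\frac{P{\left(H{\left(-19 \right)} \right)}}{-24 + 42 \cdot 251} - 124968 = \frac{\left(-75\right)^{2}}{-24 + 42 \cdot 251} - 124968 = \frac{5625}{-24 + 10542} - 124968 = \frac{5625}{10518} - 124968 = 5625 \cdot \frac{1}{10518} - 124968 = \frac{1875}{3506} - 124968 = - \frac{438135933}{3506}$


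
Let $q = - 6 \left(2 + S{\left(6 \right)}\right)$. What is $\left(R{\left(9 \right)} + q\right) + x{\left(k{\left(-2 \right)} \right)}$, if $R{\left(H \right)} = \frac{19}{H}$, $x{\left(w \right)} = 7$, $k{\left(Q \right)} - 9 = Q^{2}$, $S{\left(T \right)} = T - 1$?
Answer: $- \frac{296}{9} \approx -32.889$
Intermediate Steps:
$S{\left(T \right)} = -1 + T$
$k{\left(Q \right)} = 9 + Q^{2}$
$q = -42$ ($q = - 6 \left(2 + \left(-1 + 6\right)\right) = - 6 \left(2 + 5\right) = \left(-6\right) 7 = -42$)
$\left(R{\left(9 \right)} + q\right) + x{\left(k{\left(-2 \right)} \right)} = \left(\frac{19}{9} - 42\right) + 7 = - \frac{359}{9} + 7 = - \frac{296}{9}$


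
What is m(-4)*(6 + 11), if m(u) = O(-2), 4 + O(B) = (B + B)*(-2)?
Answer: 68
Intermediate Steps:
O(B) = -4 - 4*B (O(B) = -4 + (B + B)*(-2) = -4 + (2*B)*(-2) = -4 - 4*B)
m(u) = 4 (m(u) = -4 - 4*(-2) = -4 + 8 = 4)
m(-4)*(6 + 11) = 4*(6 + 11) = 4*17 = 68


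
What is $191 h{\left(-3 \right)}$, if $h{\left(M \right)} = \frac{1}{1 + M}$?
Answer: $- \frac{191}{2} \approx -95.5$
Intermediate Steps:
$191 h{\left(-3 \right)} = \frac{191}{1 - 3} = \frac{191}{-2} = 191 \left(- \frac{1}{2}\right) = - \frac{191}{2}$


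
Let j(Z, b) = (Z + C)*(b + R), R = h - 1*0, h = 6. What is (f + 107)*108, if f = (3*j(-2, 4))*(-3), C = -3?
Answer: 60156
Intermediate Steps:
R = 6 (R = 6 - 1*0 = 6 + 0 = 6)
j(Z, b) = (-3 + Z)*(6 + b) (j(Z, b) = (Z - 3)*(b + 6) = (-3 + Z)*(6 + b))
f = 450 (f = (3*(-18 - 3*4 + 6*(-2) - 2*4))*(-3) = (3*(-18 - 12 - 12 - 8))*(-3) = (3*(-50))*(-3) = -150*(-3) = 450)
(f + 107)*108 = (450 + 107)*108 = 557*108 = 60156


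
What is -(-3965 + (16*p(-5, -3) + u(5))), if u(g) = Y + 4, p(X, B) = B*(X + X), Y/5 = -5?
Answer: 3506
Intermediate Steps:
Y = -25 (Y = 5*(-5) = -25)
p(X, B) = 2*B*X (p(X, B) = B*(2*X) = 2*B*X)
u(g) = -21 (u(g) = -25 + 4 = -21)
-(-3965 + (16*p(-5, -3) + u(5))) = -(-3965 + (16*(2*(-3)*(-5)) - 21)) = -(-3965 + (16*30 - 21)) = -(-3965 + (480 - 21)) = -(-3965 + 459) = -1*(-3506) = 3506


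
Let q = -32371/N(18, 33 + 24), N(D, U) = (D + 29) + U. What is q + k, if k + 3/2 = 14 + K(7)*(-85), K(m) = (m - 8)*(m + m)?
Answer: 92689/104 ≈ 891.24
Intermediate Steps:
K(m) = 2*m*(-8 + m) (K(m) = (-8 + m)*(2*m) = 2*m*(-8 + m))
N(D, U) = 29 + D + U (N(D, U) = (29 + D) + U = 29 + D + U)
k = 2405/2 (k = -3/2 + (14 + (2*7*(-8 + 7))*(-85)) = -3/2 + (14 + (2*7*(-1))*(-85)) = -3/2 + (14 - 14*(-85)) = -3/2 + (14 + 1190) = -3/2 + 1204 = 2405/2 ≈ 1202.5)
q = -32371/104 (q = -32371/(29 + 18 + (33 + 24)) = -32371/(29 + 18 + 57) = -32371/104 ≈ -311.26)
q + k = -32371/104 + 2405/2 = 92689/104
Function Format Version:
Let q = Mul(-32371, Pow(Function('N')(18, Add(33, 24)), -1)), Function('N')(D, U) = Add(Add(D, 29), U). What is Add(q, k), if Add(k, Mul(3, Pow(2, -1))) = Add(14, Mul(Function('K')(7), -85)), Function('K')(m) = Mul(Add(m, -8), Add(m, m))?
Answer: Rational(92689, 104) ≈ 891.24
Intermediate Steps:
Function('K')(m) = Mul(2, m, Add(-8, m)) (Function('K')(m) = Mul(Add(-8, m), Mul(2, m)) = Mul(2, m, Add(-8, m)))
Function('N')(D, U) = Add(29, D, U) (Function('N')(D, U) = Add(Add(29, D), U) = Add(29, D, U))
k = Rational(2405, 2) (k = Add(Rational(-3, 2), Add(14, Mul(Mul(2, 7, Add(-8, 7)), -85))) = Add(Rational(-3, 2), Add(14, Mul(Mul(2, 7, -1), -85))) = Add(Rational(-3, 2), Add(14, Mul(-14, -85))) = Add(Rational(-3, 2), Add(14, 1190)) = Add(Rational(-3, 2), 1204) = Rational(2405, 2) ≈ 1202.5)
q = Rational(-32371, 104) (q = Mul(-32371, Pow(Add(29, 18, Add(33, 24)), -1)) = Mul(-32371, Pow(Add(29, 18, 57), -1)) = Mul(-32371, Pow(104, -1)) = Mul(-32371, Rational(1, 104)) = Rational(-32371, 104) ≈ -311.26)
Add(q, k) = Add(Rational(-32371, 104), Rational(2405, 2)) = Rational(92689, 104)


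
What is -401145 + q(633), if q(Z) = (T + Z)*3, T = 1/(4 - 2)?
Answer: -798489/2 ≈ -3.9924e+5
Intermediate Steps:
T = ½ (T = 1/2 = ½ ≈ 0.50000)
q(Z) = 3/2 + 3*Z (q(Z) = (½ + Z)*3 = 3/2 + 3*Z)
-401145 + q(633) = -401145 + (3/2 + 3*633) = -401145 + (3/2 + 1899) = -401145 + 3801/2 = -798489/2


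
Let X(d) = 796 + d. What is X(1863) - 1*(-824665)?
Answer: 827324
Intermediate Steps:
X(1863) - 1*(-824665) = (796 + 1863) - 1*(-824665) = 2659 + 824665 = 827324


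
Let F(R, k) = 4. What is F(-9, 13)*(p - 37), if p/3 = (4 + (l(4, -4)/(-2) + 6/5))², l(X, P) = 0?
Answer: 4412/25 ≈ 176.48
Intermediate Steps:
p = 2028/25 (p = 3*(4 + (0/(-2) + 6/5))² = 3*(4 + (0*(-½) + 6*(⅕)))² = 3*(4 + (0 + 6/5))² = 3*(4 + 6/5)² = 3*(26/5)² = 3*(676/25) = 2028/25 ≈ 81.120)
F(-9, 13)*(p - 37) = 4*(2028/25 - 37) = 4*(1103/25) = 4412/25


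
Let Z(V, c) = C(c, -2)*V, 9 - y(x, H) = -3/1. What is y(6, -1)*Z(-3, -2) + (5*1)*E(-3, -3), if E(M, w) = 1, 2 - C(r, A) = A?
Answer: -139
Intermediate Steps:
C(r, A) = 2 - A
y(x, H) = 12 (y(x, H) = 9 - (-3)/1 = 9 - (-3) = 9 - 1*(-3) = 9 + 3 = 12)
Z(V, c) = 4*V (Z(V, c) = (2 - 1*(-2))*V = (2 + 2)*V = 4*V)
y(6, -1)*Z(-3, -2) + (5*1)*E(-3, -3) = 12*(4*(-3)) + (5*1)*1 = 12*(-12) + 5*1 = -144 + 5 = -139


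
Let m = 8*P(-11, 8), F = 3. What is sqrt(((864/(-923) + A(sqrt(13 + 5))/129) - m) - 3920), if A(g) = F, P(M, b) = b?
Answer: I*sqrt(6277101309245)/39689 ≈ 63.126*I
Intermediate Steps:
A(g) = 3
m = 64 (m = 8*8 = 64)
sqrt(((864/(-923) + A(sqrt(13 + 5))/129) - m) - 3920) = sqrt(((864/(-923) + 3/129) - 1*64) - 3920) = sqrt(((864*(-1/923) + 3*(1/129)) - 64) - 3920) = sqrt(((-864/923 + 1/43) - 64) - 3920) = sqrt((-36229/39689 - 64) - 3920) = sqrt(-2576325/39689 - 3920) = sqrt(-158157205/39689) = I*sqrt(6277101309245)/39689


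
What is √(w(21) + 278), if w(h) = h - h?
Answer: √278 ≈ 16.673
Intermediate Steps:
w(h) = 0
√(w(21) + 278) = √(0 + 278) = √278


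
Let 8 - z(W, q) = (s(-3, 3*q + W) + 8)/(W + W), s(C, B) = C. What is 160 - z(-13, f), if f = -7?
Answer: 3947/26 ≈ 151.81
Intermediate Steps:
z(W, q) = 8 - 5/(2*W) (z(W, q) = 8 - (-3 + 8)/(W + W) = 8 - 5/(2*W))
160 - z(-13, f) = 160 - (8 - 5/2/(-13)) = 160 - (8 - 5/2*(-1/13)) = 160 - (8 + 5/26) = 160 - 1*213/26 = 160 - 213/26 = 3947/26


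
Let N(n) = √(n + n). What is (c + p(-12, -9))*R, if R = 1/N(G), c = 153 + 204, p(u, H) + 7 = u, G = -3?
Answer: -169*I*√6/3 ≈ -137.99*I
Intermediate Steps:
p(u, H) = -7 + u
c = 357
N(n) = √2*√n (N(n) = √(2*n) = √2*√n)
R = -I*√6/6 (R = 1/(√2*√(-3)) = 1/(√2*(I*√3)) = 1/(I*√6) = -I*√6/6 ≈ -0.40825*I)
(c + p(-12, -9))*R = (357 + (-7 - 12))*(-I*√6/6) = (357 - 19)*(-I*√6/6) = 338*(-I*√6/6) = -169*I*√6/3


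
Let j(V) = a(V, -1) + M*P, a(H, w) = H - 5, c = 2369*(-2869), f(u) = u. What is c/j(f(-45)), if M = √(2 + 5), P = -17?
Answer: 339833050/477 - 115543237*√7/477 ≈ 71561.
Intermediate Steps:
M = √7 ≈ 2.6458
c = -6796661
a(H, w) = -5 + H
j(V) = -5 + V - 17*√7 (j(V) = (-5 + V) + √7*(-17) = (-5 + V) - 17*√7 = -5 + V - 17*√7)
c/j(f(-45)) = -6796661/(-5 - 45 - 17*√7) = -6796661/(-50 - 17*√7)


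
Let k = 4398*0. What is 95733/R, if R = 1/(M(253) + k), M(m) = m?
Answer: 24220449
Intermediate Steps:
k = 0
R = 1/253 (R = 1/(253 + 0) = 1/253 ≈ 0.0039526)
95733/R = 95733/(1/253) = 95733*253 = 24220449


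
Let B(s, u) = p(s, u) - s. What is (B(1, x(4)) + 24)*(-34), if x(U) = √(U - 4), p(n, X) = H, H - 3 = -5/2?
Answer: -799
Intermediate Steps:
H = ½ (H = 3 - 5/2 = ½ ≈ 0.50000)
p(n, X) = ½
x(U) = √(-4 + U)
B(s, u) = ½ - s
(B(1, x(4)) + 24)*(-34) = ((½ - 1*1) + 24)*(-34) = ((½ - 1) + 24)*(-34) = (-½ + 24)*(-34) = (47/2)*(-34) = -799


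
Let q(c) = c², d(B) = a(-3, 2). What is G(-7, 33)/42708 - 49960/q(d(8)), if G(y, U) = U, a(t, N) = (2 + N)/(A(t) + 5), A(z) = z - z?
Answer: -1111297739/14236 ≈ -78063.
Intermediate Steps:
A(z) = 0
a(t, N) = ⅖ + N/5 (a(t, N) = (2 + N)/(0 + 5) = (2 + N)/5 = (2 + N)*(⅕) = ⅖ + N/5)
d(B) = ⅘ (d(B) = ⅖ + (⅕)*2 = ⅖ + ⅖ = ⅘)
G(-7, 33)/42708 - 49960/q(d(8)) = 33/42708 - 49960/((⅘)²) = 33*(1/42708) - 49960/16/25 = 11/14236 - 49960*25/16 = 11/14236 - 156125/2 = -1111297739/14236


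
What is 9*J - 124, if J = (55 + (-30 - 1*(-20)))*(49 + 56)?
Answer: 42401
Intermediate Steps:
J = 4725 (J = (55 + (-30 + 20))*105 = (55 - 10)*105 = 45*105 = 4725)
9*J - 124 = 9*4725 - 124 = 42525 - 124 = 42401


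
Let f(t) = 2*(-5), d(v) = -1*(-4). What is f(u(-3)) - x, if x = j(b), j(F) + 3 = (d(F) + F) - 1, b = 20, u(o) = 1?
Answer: -30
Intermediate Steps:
d(v) = 4
j(F) = F (j(F) = -3 + ((4 + F) - 1) = -3 + (3 + F) = F)
x = 20
f(t) = -10
f(u(-3)) - x = -10 - 1*20 = -10 - 20 = -30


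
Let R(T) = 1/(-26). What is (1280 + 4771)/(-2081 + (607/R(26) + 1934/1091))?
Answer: -2200547/6495533 ≈ -0.33878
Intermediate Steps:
R(T) = -1/26
(1280 + 4771)/(-2081 + (607/R(26) + 1934/1091)) = (1280 + 4771)/(-2081 + (607/(-1/26) + 1934/1091)) = 6051/(-2081 + (607*(-26) + 1934*(1/1091))) = 6051/(-2081 + (-15782 + 1934/1091)) = 6051/(-2081 - 17216228/1091) = 6051/(-19486599/1091) = 6051*(-1091/19486599) = -2200547/6495533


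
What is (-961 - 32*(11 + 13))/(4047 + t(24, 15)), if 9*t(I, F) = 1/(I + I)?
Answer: -57456/134485 ≈ -0.42723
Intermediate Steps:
t(I, F) = 1/(18*I) (t(I, F) = 1/(9*(I + I)) = 1/(9*((2*I))) = (1/(2*I))/9 = 1/(18*I))
(-961 - 32*(11 + 13))/(4047 + t(24, 15)) = (-961 - 32*(11 + 13))/(4047 + (1/18)/24) = (-961 - 32*24)/(4047 + (1/18)*(1/24)) = (-961 - 768)/(4047 + 1/432) = -1729/1748305/432 = -1729*432/1748305 = -57456/134485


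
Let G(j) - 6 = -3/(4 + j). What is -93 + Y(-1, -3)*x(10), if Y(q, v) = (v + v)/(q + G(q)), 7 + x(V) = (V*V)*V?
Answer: -3165/2 ≈ -1582.5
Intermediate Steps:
x(V) = -7 + V³ (x(V) = -7 + (V*V)*V = -7 + V²*V = -7 + V³)
G(j) = 6 - 3/(4 + j)
Y(q, v) = 2*v/(q + 3*(7 + 2*q)/(4 + q)) (Y(q, v) = (v + v)/(q + 3*(7 + 2*q)/(4 + q)) = (2*v)/(q + 3*(7 + 2*q)/(4 + q)) = 2*v/(q + 3*(7 + 2*q)/(4 + q)))
-93 + Y(-1, -3)*x(10) = -93 + (2*(-3)*(4 - 1)/(21 + (-1)² + 10*(-1)))*(-7 + 10³) = -93 + (2*(-3)*3/(21 + 1 - 10))*(-7 + 1000) = -93 + (2*(-3)*3/12)*993 = -93 + (2*(-3)*(1/12)*3)*993 = -93 - 3/2*993 = -93 - 2979/2 = -3165/2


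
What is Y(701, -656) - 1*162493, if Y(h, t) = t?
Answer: -163149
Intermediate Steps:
Y(701, -656) - 1*162493 = -656 - 1*162493 = -656 - 162493 = -163149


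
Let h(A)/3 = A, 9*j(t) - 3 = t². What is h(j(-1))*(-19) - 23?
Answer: -145/3 ≈ -48.333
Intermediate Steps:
j(t) = ⅓ + t²/9
h(A) = 3*A
h(j(-1))*(-19) - 23 = (3*(⅓ + (⅑)*(-1)²))*(-19) - 23 = (3*(⅓ + (⅑)*1))*(-19) - 23 = (3*(⅓ + ⅑))*(-19) - 23 = (3*(4/9))*(-19) - 23 = (4/3)*(-19) - 23 = -76/3 - 23 = -145/3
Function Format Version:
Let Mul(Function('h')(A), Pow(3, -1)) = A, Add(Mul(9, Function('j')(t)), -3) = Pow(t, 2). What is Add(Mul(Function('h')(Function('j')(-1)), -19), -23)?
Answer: Rational(-145, 3) ≈ -48.333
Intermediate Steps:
Function('j')(t) = Add(Rational(1, 3), Mul(Rational(1, 9), Pow(t, 2)))
Function('h')(A) = Mul(3, A)
Add(Mul(Function('h')(Function('j')(-1)), -19), -23) = Add(Mul(Mul(3, Add(Rational(1, 3), Mul(Rational(1, 9), Pow(-1, 2)))), -19), -23) = Add(Mul(Mul(3, Add(Rational(1, 3), Mul(Rational(1, 9), 1))), -19), -23) = Add(Mul(Mul(3, Add(Rational(1, 3), Rational(1, 9))), -19), -23) = Add(Mul(Mul(3, Rational(4, 9)), -19), -23) = Add(Mul(Rational(4, 3), -19), -23) = Add(Rational(-76, 3), -23) = Rational(-145, 3)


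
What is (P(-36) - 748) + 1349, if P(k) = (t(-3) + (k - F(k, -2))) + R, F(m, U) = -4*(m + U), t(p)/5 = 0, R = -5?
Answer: 408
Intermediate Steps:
t(p) = 0 (t(p) = 5*0 = 0)
F(m, U) = -4*U - 4*m (F(m, U) = -4*(U + m) = -4*U - 4*m)
P(k) = -13 + 5*k (P(k) = (0 + (k - (-4*(-2) - 4*k))) - 5 = (0 + (k - (8 - 4*k))) - 5 = (0 + (k + (-8 + 4*k))) - 5 = (0 + (-8 + 5*k)) - 5 = (-8 + 5*k) - 5 = -13 + 5*k)
(P(-36) - 748) + 1349 = ((-13 + 5*(-36)) - 748) + 1349 = ((-13 - 180) - 748) + 1349 = (-193 - 748) + 1349 = -941 + 1349 = 408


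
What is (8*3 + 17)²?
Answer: 1681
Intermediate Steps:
(8*3 + 17)² = (24 + 17)² = 41² = 1681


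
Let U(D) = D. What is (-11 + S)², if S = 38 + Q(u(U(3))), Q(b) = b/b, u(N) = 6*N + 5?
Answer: 784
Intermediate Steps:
u(N) = 5 + 6*N
Q(b) = 1
S = 39 (S = 38 + 1 = 39)
(-11 + S)² = (-11 + 39)² = 28² = 784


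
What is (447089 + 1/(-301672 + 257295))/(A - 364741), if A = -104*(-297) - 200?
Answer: -19840468552/14824269981 ≈ -1.3384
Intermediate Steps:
A = 30688 (A = 30888 - 200 = 30688)
(447089 + 1/(-301672 + 257295))/(A - 364741) = (447089 + 1/(-301672 + 257295))/(30688 - 364741) = (447089 + 1/(-44377))/(-334053) = (447089 - 1/44377)*(-1/334053) = (19840468552/44377)*(-1/334053) = -19840468552/14824269981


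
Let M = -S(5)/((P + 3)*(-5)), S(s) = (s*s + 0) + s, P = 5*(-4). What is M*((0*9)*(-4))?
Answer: 0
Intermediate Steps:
P = -20
S(s) = s + s**2 (S(s) = (s**2 + 0) + s = s**2 + s = s + s**2)
M = -6/17 (M = -5*(1 + 5)/((-20 + 3)*(-5)) = -5*6/((-17*(-5))) = -30/85 = -1*6/17 = -6/17 ≈ -0.35294)
M*((0*9)*(-4)) = -6*0*9*(-4)/17 = -0*(-4) = -6/17*0 = 0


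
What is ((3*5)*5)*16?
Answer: 1200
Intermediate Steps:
((3*5)*5)*16 = (15*5)*16 = 75*16 = 1200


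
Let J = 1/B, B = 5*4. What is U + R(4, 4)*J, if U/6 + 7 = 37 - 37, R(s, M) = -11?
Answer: -851/20 ≈ -42.550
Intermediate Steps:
U = -42 (U = -42 + 6*(37 - 37) = -42 + 6*0 = -42 + 0 = -42)
B = 20
J = 1/20 ≈ 0.050000
U + R(4, 4)*J = -42 - 11*1/20 = -42 - 11/20 = -851/20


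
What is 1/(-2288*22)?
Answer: -1/50336 ≈ -1.9867e-5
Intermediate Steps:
1/(-2288*22) = 1/(-50336) = -1/50336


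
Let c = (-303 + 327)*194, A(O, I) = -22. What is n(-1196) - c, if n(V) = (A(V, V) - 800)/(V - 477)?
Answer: -7788666/1673 ≈ -4655.5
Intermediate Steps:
n(V) = -822/(-477 + V) (n(V) = (-22 - 800)/(V - 477) = -822/(-477 + V))
c = 4656 (c = 24*194 = 4656)
n(-1196) - c = -822/(-477 - 1196) - 1*4656 = -822/(-1673) - 4656 = -822*(-1/1673) - 4656 = 822/1673 - 4656 = -7788666/1673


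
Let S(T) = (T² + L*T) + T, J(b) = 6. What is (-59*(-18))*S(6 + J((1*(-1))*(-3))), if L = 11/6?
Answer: 189036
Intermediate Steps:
L = 11/6 (L = 11*(⅙) = 11/6 ≈ 1.8333)
S(T) = T² + 17*T/6 (S(T) = (T² + 11*T/6) + T = T² + 17*T/6)
(-59*(-18))*S(6 + J((1*(-1))*(-3))) = (-59*(-18))*((6 + 6)*(17 + 6*(6 + 6))/6) = 1062*((⅙)*12*(17 + 6*12)) = 1062*((⅙)*12*(17 + 72)) = 1062*((⅙)*12*89) = 1062*178 = 189036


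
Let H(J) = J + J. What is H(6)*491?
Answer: 5892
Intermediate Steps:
H(J) = 2*J
H(6)*491 = (2*6)*491 = 12*491 = 5892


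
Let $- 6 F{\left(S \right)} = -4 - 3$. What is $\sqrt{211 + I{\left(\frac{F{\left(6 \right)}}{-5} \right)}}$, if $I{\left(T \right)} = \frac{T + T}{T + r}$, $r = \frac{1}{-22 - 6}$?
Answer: $\frac{3 \sqrt{301823}}{113} \approx 14.585$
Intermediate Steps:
$F{\left(S \right)} = \frac{7}{6}$ ($F{\left(S \right)} = - \frac{-4 - 3}{6} = \left(- \frac{1}{6}\right) \left(-7\right) = \frac{7}{6}$)
$r = - \frac{1}{28}$ ($r = \frac{1}{-28} = - \frac{1}{28} \approx -0.035714$)
$I{\left(T \right)} = \frac{2 T}{- \frac{1}{28} + T}$ ($I{\left(T \right)} = \frac{T + T}{T - \frac{1}{28}} = \frac{2 T}{- \frac{1}{28} + T}$)
$\sqrt{211 + I{\left(\frac{F{\left(6 \right)}}{-5} \right)}} = \sqrt{211 + \frac{56 \frac{7}{6 \left(-5\right)}}{-1 + 28 \frac{7}{6 \left(-5\right)}}} = \sqrt{211 + \frac{56 \cdot \frac{7}{6} \left(- \frac{1}{5}\right)}{-1 + 28 \cdot \frac{7}{6} \left(- \frac{1}{5}\right)}} = \sqrt{211 + 56 \left(- \frac{7}{30}\right) \frac{1}{-1 + 28 \left(- \frac{7}{30}\right)}} = \sqrt{211 + 56 \left(- \frac{7}{30}\right) \frac{1}{-1 - \frac{98}{15}}} = \sqrt{211 + 56 \left(- \frac{7}{30}\right) \frac{1}{- \frac{113}{15}}} = \sqrt{211 + 56 \left(- \frac{7}{30}\right) \left(- \frac{15}{113}\right)} = \sqrt{211 + \frac{196}{113}} = \sqrt{\frac{24039}{113}} = \frac{3 \sqrt{301823}}{113}$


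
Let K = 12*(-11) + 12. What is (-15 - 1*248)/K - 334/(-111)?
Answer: 7697/1480 ≈ 5.2007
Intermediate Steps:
K = -120 (K = -132 + 12 = -120)
(-15 - 1*248)/K - 334/(-111) = (-15 - 1*248)/(-120) - 334/(-111) = (-15 - 248)*(-1/120) - 334*(-1/111) = -263*(-1/120) + 334/111 = 263/120 + 334/111 = 7697/1480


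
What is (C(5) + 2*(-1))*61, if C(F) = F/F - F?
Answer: -366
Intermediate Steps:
C(F) = 1 - F
(C(5) + 2*(-1))*61 = ((1 - 1*5) + 2*(-1))*61 = ((1 - 5) - 2)*61 = (-4 - 2)*61 = -6*61 = -366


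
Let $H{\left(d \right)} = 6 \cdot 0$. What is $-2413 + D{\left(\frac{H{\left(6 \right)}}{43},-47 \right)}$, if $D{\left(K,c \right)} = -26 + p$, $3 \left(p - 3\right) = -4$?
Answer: $- \frac{7312}{3} \approx -2437.3$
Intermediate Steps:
$p = \frac{5}{3}$ ($p = 3 + \frac{1}{3} \left(-4\right) = 3 - \frac{4}{3} = \frac{5}{3} \approx 1.6667$)
$H{\left(d \right)} = 0$
$D{\left(K,c \right)} = - \frac{73}{3}$ ($D{\left(K,c \right)} = -26 + \frac{5}{3} = - \frac{73}{3}$)
$-2413 + D{\left(\frac{H{\left(6 \right)}}{43},-47 \right)} = -2413 - \frac{73}{3} = - \frac{7312}{3}$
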